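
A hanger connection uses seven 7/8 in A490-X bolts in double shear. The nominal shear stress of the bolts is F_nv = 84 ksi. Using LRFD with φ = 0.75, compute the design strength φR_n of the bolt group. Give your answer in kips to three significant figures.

A_b = π × 0.875² / 4 = 0.6013 in².
R_n = F_nv · A_b · n · n_s = 84 × 0.6013 × 7 × 2 = 707.2 kips.
Design strength φR_n = 0.75 × 707.2 = 530 kips.

530 kips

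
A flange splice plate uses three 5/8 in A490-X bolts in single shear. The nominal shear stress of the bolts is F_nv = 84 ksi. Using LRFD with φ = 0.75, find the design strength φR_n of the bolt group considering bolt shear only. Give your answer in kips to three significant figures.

A_b = π × 0.625² / 4 = 0.3068 in².
R_n = F_nv · A_b · n · n_s = 84 × 0.3068 × 3 × 1 = 77.31 kips.
Design strength φR_n = 0.75 × 77.31 = 58 kips.

58 kips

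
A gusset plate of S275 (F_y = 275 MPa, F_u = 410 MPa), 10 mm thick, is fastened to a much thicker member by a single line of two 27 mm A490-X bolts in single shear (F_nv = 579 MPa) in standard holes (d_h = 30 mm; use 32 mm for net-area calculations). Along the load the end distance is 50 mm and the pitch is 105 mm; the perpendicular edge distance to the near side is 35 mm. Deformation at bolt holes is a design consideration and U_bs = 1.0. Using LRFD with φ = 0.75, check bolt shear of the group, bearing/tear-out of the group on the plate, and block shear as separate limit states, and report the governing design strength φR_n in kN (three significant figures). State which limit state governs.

Bolt shear: A_b = π·27²/4 = 572.6 mm²; R_n = 579 × 572.6 × 2 × 1 / 1000 = 663 kN → 0.75 × 663 = 497 kN.
Bearing: edge l_c = 35, r_n = 172.2 kN; interior l_c = 75, r_n = 265.7 kN; R_n = 172.2 + 1·265.7 = 437.9 kN → 328 kN.
Block shear: A_gv = 1550, A_nv = 1070, A_nt = 190 mm²; R_n = min(0.6F_uA_nv, 0.6F_yA_gv) + U_bs·F_u·A_nt = 333.7 kN → 250 kN.
Block shear governs: 250 kN.

250 kN (block shear governs)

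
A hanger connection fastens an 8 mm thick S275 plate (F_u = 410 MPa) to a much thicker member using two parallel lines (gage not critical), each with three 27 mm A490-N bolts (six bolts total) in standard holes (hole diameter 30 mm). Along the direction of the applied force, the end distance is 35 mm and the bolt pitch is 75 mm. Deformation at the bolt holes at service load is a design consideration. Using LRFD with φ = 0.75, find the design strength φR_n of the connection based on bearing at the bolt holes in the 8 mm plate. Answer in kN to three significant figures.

649 kN

Per bolt r_n = 1.2 l_c t F_u ≤ 2.4 d t F_u; upper limit = 2.4 × 27 × 8 × 410 / 1000 = 212.5 kN.
Edge bolt: l_c = 35 − 30/2 = 20 mm → 1.2 × 20 × 8 × 410 / 1000 = 78.72 → r_n = 78.72 kN.
Interior bolts: l_c = 75 − 30 = 45 mm → 1.2 × 45 × 8 × 410 / 1000 = 177.1 → r_n = 177.1 kN.
R_n = 2 × 78.72 + 4 × 177.1 = 865.9 kN.
Design strength φR_n = 0.75 × 865.9 = 649 kN.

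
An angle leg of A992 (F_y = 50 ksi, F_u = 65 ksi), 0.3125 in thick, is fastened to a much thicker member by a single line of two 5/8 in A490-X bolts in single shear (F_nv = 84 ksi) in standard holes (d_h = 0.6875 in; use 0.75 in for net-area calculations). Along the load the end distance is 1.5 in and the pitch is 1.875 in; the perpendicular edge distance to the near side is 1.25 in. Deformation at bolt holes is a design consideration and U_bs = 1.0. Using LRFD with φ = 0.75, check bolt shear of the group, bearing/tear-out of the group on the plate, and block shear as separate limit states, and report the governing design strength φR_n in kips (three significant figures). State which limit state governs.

33.9 kips (block shear governs)

Bolt shear: A_b = π·0.625²/4 = 0.3068 in²; R_n = 84 × 0.3068 × 2 × 1 = 51.54 kips → 0.75 × 51.54 = 38.7 kips.
Bearing: edge l_c = 1.156, r_n = 28.18 kips; interior l_c = 1.188, r_n = 28.95 kips; R_n = 28.18 + 1·28.95 = 57.13 kips → 42.8 kips.
Block shear: A_gv = 1.055, A_nv = 0.7031, A_nt = 0.2734 in²; R_n = min(0.6F_uA_nv, 0.6F_yA_gv) + U_bs·F_u·A_nt = 45.2 kips → 33.9 kips.
Block shear governs: 33.9 kips.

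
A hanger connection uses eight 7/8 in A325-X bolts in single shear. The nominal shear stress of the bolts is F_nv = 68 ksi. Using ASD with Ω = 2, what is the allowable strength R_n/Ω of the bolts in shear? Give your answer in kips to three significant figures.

A_b = π × 0.875² / 4 = 0.6013 in².
R_n = F_nv · A_b · n · n_s = 68 × 0.6013 × 8 × 1 = 327.1 kips.
Allowable strength R_n/Ω = 327.1 / 2 = 164 kips.

164 kips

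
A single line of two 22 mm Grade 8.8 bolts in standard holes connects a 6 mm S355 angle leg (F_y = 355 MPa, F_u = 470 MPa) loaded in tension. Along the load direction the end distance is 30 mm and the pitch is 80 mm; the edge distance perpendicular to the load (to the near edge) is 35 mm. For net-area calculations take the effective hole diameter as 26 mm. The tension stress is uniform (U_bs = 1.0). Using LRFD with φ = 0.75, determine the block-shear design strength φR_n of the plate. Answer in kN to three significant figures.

137 kN

Shear plane L_v = 30 + 1·80 = 110 mm; A_gv = 110 × 6 = 660 mm².
A_nv = (110 − 1.5·26) × 6 = 426 mm².
A_nt = (35 − 0.5·26) × 6 = 132 mm².
0.6 F_u A_nv = 120.1 kN; 0.6 F_y A_gv = 140.6 kN → shear rupture governs the shear term.
R_n = 120.1 + 1.0 × 470 × 132 / 1000 = 182.2 kN.
Design strength φR_n = 0.75 × 182.2 = 137 kN.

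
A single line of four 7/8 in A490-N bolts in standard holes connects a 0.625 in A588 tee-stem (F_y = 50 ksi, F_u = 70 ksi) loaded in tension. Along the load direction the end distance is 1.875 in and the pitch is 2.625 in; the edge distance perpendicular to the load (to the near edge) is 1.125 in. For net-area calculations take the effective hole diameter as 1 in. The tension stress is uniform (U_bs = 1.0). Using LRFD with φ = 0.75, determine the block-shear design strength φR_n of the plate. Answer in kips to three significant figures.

144 kips

Shear plane L_v = 1.875 + 3·2.625 = 9.75 in; A_gv = 9.75 × 0.625 = 6.094 in².
A_nv = (9.75 − 3.5·1) × 0.625 = 3.906 in².
A_nt = (1.125 − 0.5·1) × 0.625 = 0.3906 in².
0.6 F_u A_nv = 164.1 kips; 0.6 F_y A_gv = 182.8 kips → shear rupture governs the shear term.
R_n = 164.1 + 1.0 × 70 × 0.3906 = 191.4 kips.
Design strength φR_n = 0.75 × 191.4 = 144 kips.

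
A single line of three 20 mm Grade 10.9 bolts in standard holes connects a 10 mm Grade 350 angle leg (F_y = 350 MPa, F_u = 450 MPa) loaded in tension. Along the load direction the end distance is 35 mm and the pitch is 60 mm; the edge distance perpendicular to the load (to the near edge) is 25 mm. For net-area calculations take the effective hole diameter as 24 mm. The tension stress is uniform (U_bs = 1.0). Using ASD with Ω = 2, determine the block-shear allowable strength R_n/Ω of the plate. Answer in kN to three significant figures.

158 kN

Shear plane L_v = 35 + 2·60 = 155 mm; A_gv = 155 × 10 = 1550 mm².
A_nv = (155 − 2.5·24) × 10 = 950 mm².
A_nt = (25 − 0.5·24) × 10 = 130 mm².
0.6 F_u A_nv = 256.5 kN; 0.6 F_y A_gv = 325.5 kN → shear rupture governs the shear term.
R_n = 256.5 + 1.0 × 450 × 130 / 1000 = 315 kN.
Allowable strength R_n/Ω = 315 / 2 = 158 kN.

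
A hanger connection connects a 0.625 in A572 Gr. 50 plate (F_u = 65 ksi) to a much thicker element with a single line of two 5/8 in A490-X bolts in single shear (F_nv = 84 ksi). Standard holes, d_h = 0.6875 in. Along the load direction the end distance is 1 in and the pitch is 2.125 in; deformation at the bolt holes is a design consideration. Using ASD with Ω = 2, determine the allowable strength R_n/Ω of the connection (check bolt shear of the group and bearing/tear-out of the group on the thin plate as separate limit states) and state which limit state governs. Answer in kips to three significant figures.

Bolt shear: A_b = π·0.625²/4 = 0.3068 in²; R_n = 84 × 0.3068 × 2 × 1 = 51.54 kips → 51.54 / 2 = 25.8 kips.
Bearing (1.2 l_c t F_u ≤ 2.4 d t F_u): upper limit = 2.4·0.625·0.625·65 = 60.94 kips.
  Edge l_c = 1 − 0.6875/2 = 0.6562 → r_n = 31.99 kips; interior l_c = 2.125 − 0.6875 = 1.438 → r_n = 60.94 kips.
  R_n,bearing = 1·31.99 + 1·60.94 = 92.93 kips → 92.93 / 2 = 46.5 kips.
Bolt shear governs: 25.8 kips.

25.8 kips (bolt shear governs)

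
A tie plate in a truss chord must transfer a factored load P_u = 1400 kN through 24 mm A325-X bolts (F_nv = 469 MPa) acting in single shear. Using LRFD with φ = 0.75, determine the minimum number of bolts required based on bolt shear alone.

A_b = π·24²/4 = 452.4 mm².
Per-bolt design strength φR_n = 0.75 × 469 × 452.4 × 1 / 1000 = 159.1 kN.
n ≥ 1400 / 159.1 = 8.798 → use 9 bolts.

9 bolts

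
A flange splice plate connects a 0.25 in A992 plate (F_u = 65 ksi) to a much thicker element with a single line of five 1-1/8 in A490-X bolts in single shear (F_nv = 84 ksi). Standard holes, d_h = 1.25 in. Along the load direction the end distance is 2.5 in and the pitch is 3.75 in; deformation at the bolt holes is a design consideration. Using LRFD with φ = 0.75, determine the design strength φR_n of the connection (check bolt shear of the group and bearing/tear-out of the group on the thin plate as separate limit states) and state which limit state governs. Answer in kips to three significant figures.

159 kips (bearing governs)

Bolt shear: A_b = π·1.125²/4 = 0.994 in²; R_n = 84 × 0.994 × 5 × 1 = 417.5 kips → 0.75 × 417.5 = 313 kips.
Bearing (1.2 l_c t F_u ≤ 2.4 d t F_u): upper limit = 2.4·1.125·0.25·65 = 43.87 kips.
  Edge l_c = 2.5 − 1.25/2 = 1.875 → r_n = 36.56 kips; interior l_c = 3.75 − 1.25 = 2.5 → r_n = 43.87 kips.
  R_n,bearing = 1·36.56 + 4·43.87 = 212.1 kips → 0.75 × 212.1 = 159 kips.
Bearing governs: 159 kips.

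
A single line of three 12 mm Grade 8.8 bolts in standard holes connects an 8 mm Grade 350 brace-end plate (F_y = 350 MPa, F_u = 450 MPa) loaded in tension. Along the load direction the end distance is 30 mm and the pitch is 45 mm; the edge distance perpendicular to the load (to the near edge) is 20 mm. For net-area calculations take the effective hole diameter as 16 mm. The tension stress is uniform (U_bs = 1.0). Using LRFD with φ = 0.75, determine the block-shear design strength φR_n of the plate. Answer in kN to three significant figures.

Shear plane L_v = 30 + 2·45 = 120 mm; A_gv = 120 × 8 = 960 mm².
A_nv = (120 − 2.5·16) × 8 = 640 mm².
A_nt = (20 − 0.5·16) × 8 = 96 mm².
0.6 F_u A_nv = 172.8 kN; 0.6 F_y A_gv = 201.6 kN → shear rupture governs the shear term.
R_n = 172.8 + 1.0 × 450 × 96 / 1000 = 216 kN.
Design strength φR_n = 0.75 × 216 = 162 kN.

162 kN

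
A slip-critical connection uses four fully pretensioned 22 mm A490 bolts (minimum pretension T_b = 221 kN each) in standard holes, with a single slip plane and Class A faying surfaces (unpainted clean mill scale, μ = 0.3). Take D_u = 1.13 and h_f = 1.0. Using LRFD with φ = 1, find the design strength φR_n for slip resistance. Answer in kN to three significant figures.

300 kN

R_n = μ · D_u · h_f · T_b · n_s · n_b = 0.3 × 1.13 × 1.0 × 221 × 1 × 4 = 299.7 kN.
Design strength φR_n = 1 × 299.7 = 300 kN.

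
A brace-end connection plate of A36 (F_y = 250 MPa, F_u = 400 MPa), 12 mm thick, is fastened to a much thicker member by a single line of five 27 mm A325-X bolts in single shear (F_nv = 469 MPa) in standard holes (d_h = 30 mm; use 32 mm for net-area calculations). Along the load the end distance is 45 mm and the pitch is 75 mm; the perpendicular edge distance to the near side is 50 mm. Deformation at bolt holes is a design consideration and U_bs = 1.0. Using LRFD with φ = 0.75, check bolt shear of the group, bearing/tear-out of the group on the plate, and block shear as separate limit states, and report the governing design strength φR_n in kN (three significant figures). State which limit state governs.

Bolt shear: A_b = π·27²/4 = 572.6 mm²; R_n = 469 × 572.6 × 5 × 1 / 1000 = 1343 kN → 0.75 × 1343 = 1010 kN.
Bearing: edge l_c = 30, r_n = 172.8 kN; interior l_c = 45, r_n = 259.2 kN; R_n = 172.8 + 4·259.2 = 1210 kN → 907 kN.
Block shear: A_gv = 4140, A_nv = 2412, A_nt = 408 mm²; R_n = min(0.6F_uA_nv, 0.6F_yA_gv) + U_bs·F_u·A_nt = 742.1 kN → 557 kN.
Block shear governs: 557 kN.

557 kN (block shear governs)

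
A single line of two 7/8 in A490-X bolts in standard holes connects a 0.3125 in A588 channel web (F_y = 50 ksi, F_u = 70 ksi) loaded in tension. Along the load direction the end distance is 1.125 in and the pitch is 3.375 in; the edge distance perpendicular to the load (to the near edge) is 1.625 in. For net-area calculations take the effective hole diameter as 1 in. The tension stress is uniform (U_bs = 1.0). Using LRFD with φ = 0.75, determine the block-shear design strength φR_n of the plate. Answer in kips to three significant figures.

48 kips

Shear plane L_v = 1.125 + 1·3.375 = 4.5 in; A_gv = 4.5 × 0.3125 = 1.406 in².
A_nv = (4.5 − 1.5·1) × 0.3125 = 0.9375 in².
A_nt = (1.625 − 0.5·1) × 0.3125 = 0.3516 in².
0.6 F_u A_nv = 39.38 kips; 0.6 F_y A_gv = 42.19 kips → shear rupture governs the shear term.
R_n = 39.38 + 1.0 × 70 × 0.3516 = 63.98 kips.
Design strength φR_n = 0.75 × 63.98 = 48 kips.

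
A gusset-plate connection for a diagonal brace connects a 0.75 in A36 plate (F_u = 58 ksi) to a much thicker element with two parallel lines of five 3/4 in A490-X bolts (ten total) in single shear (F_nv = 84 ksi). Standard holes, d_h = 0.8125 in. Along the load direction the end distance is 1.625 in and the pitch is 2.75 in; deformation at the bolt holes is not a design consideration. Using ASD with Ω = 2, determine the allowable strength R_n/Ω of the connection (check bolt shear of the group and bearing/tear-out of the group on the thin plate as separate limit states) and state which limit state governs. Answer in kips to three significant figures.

186 kips (bolt shear governs)

Bolt shear: A_b = π·0.75²/4 = 0.4418 in²; R_n = 84 × 0.4418 × 10 × 1 = 371.1 kips → 371.1 / 2 = 186 kips.
Bearing (1.5 l_c t F_u ≤ 3.0 d t F_u): upper limit = 3.0·0.75·0.75·58 = 97.88 kips.
  Edge l_c = 1.625 − 0.8125/2 = 1.219 → r_n = 79.52 kips; interior l_c = 2.75 − 0.8125 = 1.938 → r_n = 97.88 kips.
  R_n,bearing = 2·79.52 + 8·97.88 = 942 kips → 942 / 2 = 471 kips.
Bolt shear governs: 186 kips.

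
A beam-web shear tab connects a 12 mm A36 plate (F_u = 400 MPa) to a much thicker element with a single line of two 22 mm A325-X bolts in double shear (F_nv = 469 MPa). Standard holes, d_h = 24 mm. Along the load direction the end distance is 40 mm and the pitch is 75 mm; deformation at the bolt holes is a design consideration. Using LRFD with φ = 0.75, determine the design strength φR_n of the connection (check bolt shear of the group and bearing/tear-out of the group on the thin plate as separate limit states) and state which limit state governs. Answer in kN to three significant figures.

Bolt shear: A_b = π·22²/4 = 380.1 mm²; R_n = 469 × 380.1 × 2 × 2 / 1000 = 713.1 kN → 0.75 × 713.1 = 535 kN.
Bearing (1.2 l_c t F_u ≤ 2.4 d t F_u): upper limit = 2.4·22·12·400 / 1000 = 253.4 kN.
  Edge l_c = 40 − 24/2 = 28 → r_n = 161.3 kN; interior l_c = 75 − 24 = 51 → r_n = 253.4 kN.
  R_n,bearing = 1·161.3 + 1·253.4 = 414.7 kN → 0.75 × 414.7 = 311 kN.
Bearing governs: 311 kN.

311 kN (bearing governs)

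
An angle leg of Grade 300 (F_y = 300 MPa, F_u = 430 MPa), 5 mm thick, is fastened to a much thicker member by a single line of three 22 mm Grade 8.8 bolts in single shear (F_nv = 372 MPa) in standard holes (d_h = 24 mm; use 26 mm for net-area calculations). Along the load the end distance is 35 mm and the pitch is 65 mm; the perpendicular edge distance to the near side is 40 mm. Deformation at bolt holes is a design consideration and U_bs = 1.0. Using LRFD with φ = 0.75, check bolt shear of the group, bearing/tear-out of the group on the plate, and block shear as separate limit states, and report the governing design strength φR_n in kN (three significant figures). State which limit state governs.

Bolt shear: A_b = π·22²/4 = 380.1 mm²; R_n = 372 × 380.1 × 3 × 1 / 1000 = 424.2 kN → 0.75 × 424.2 = 318 kN.
Bearing: edge l_c = 23, r_n = 59.34 kN; interior l_c = 41, r_n = 105.8 kN; R_n = 59.34 + 2·105.8 = 270.9 kN → 203 kN.
Block shear: A_gv = 825, A_nv = 500, A_nt = 135 mm²; R_n = min(0.6F_uA_nv, 0.6F_yA_gv) + U_bs·F_u·A_nt = 187.1 kN → 140 kN.
Block shear governs: 140 kN.

140 kN (block shear governs)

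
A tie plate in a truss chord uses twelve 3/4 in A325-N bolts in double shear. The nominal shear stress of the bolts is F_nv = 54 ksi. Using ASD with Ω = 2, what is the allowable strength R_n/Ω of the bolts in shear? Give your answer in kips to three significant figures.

A_b = π × 0.75² / 4 = 0.4418 in².
R_n = F_nv · A_b · n · n_s = 54 × 0.4418 × 12 × 2 = 572.6 kips.
Allowable strength R_n/Ω = 572.6 / 2 = 286 kips.

286 kips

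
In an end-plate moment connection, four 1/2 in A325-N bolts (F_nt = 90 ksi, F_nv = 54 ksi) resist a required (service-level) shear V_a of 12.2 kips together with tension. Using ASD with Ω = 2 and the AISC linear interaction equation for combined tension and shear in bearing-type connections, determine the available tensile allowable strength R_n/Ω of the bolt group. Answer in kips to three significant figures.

A_b = π·0.5²/4 = 0.1963 in²; f_rv = 12.2 / (4 × 0.1963) = 15.53 ksi.
F'_nt = 1.3 F_nt − (Ω F_nt / F_nv) f_rv = 1.3·90 − (2·90/54)·15.53 = 65.22 ksi, capped at F_nt → F'_nt = 65.22 ksi.
R_n = F'_nt · A_b · n = 65.22 × 0.1963 × 4 = 51.22 kips.
Allowable strength R_n/Ω = 51.22 / 2 = 25.6 kips.

25.6 kips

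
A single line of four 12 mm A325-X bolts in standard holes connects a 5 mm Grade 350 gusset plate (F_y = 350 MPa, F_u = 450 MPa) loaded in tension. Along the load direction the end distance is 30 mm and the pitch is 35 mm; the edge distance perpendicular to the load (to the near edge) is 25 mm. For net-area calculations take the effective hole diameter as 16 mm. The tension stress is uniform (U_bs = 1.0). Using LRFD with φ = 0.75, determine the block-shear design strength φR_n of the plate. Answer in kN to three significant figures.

Shear plane L_v = 30 + 3·35 = 135 mm; A_gv = 135 × 5 = 675 mm².
A_nv = (135 − 3.5·16) × 5 = 395 mm².
A_nt = (25 − 0.5·16) × 5 = 85 mm².
0.6 F_u A_nv = 106.7 kN; 0.6 F_y A_gv = 141.8 kN → shear rupture governs the shear term.
R_n = 106.7 + 1.0 × 450 × 85 / 1000 = 144.9 kN.
Design strength φR_n = 0.75 × 144.9 = 109 kN.

109 kN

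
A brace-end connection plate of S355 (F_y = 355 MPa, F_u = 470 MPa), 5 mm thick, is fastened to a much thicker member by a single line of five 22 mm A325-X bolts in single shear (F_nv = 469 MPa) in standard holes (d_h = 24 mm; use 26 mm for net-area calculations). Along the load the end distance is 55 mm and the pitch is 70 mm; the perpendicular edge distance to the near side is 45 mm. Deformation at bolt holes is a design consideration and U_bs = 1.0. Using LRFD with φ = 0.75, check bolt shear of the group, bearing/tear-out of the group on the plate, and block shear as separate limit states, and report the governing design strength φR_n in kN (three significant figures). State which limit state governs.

Bolt shear: A_b = π·22²/4 = 380.1 mm²; R_n = 469 × 380.1 × 5 × 1 / 1000 = 891.4 kN → 0.75 × 891.4 = 669 kN.
Bearing: edge l_c = 43, r_n = 121.3 kN; interior l_c = 46, r_n = 124.1 kN; R_n = 121.3 + 4·124.1 = 617.6 kN → 463 kN.
Block shear: A_gv = 1675, A_nv = 1090, A_nt = 160 mm²; R_n = min(0.6F_uA_nv, 0.6F_yA_gv) + U_bs·F_u·A_nt = 382.6 kN → 287 kN.
Block shear governs: 287 kN.

287 kN (block shear governs)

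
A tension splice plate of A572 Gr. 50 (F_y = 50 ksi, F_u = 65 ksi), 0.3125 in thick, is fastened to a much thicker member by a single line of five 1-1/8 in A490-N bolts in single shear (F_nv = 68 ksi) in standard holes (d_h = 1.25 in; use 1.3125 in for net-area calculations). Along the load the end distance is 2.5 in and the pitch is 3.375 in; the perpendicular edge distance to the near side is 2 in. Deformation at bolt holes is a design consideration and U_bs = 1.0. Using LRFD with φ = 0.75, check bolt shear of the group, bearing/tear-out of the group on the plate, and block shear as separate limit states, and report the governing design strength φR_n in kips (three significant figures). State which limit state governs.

Bolt shear: A_b = π·1.125²/4 = 0.994 in²; R_n = 68 × 0.994 × 5 × 1 = 338 kips → 0.75 × 338 = 253 kips.
Bearing: edge l_c = 1.875, r_n = 45.7 kips; interior l_c = 2.125, r_n = 51.8 kips; R_n = 45.7 + 4·51.8 = 252.9 kips → 190 kips.
Block shear: A_gv = 5, A_nv = 3.154, A_nt = 0.4199 in²; R_n = min(0.6F_uA_nv, 0.6F_yA_gv) + U_bs·F_u·A_nt = 150.3 kips → 113 kips.
Block shear governs: 113 kips.

113 kips (block shear governs)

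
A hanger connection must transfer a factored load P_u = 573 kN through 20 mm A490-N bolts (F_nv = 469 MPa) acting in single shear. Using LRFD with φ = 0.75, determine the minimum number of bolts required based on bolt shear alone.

6 bolts

A_b = π·20²/4 = 314.2 mm².
Per-bolt design strength φR_n = 0.75 × 469 × 314.2 × 1 / 1000 = 110.5 kN.
n ≥ 573 / 110.5 = 5.185 → use 6 bolts.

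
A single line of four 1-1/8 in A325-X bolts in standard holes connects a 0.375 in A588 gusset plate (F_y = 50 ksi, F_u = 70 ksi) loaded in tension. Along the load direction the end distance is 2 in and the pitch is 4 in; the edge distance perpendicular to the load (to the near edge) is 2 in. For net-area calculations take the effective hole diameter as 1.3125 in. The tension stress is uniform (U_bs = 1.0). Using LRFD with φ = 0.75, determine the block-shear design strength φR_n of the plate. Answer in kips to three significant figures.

Shear plane L_v = 2 + 3·4 = 14 in; A_gv = 14 × 0.375 = 5.25 in².
A_nv = (14 − 3.5·1.3125) × 0.375 = 3.527 in².
A_nt = (2 − 0.5·1.3125) × 0.375 = 0.5039 in².
0.6 F_u A_nv = 148.1 kips; 0.6 F_y A_gv = 157.5 kips → shear rupture governs the shear term.
R_n = 148.1 + 1.0 × 70 × 0.5039 = 183.4 kips.
Design strength φR_n = 0.75 × 183.4 = 138 kips.

138 kips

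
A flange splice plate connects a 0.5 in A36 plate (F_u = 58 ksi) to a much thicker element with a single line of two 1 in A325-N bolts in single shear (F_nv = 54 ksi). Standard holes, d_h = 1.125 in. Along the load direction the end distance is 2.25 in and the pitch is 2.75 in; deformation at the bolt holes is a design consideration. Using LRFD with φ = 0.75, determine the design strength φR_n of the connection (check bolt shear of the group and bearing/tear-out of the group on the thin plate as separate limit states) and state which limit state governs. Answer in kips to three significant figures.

Bolt shear: A_b = π·1²/4 = 0.7854 in²; R_n = 54 × 0.7854 × 2 × 1 = 84.82 kips → 0.75 × 84.82 = 63.6 kips.
Bearing (1.2 l_c t F_u ≤ 2.4 d t F_u): upper limit = 2.4·1·0.5·58 = 69.6 kips.
  Edge l_c = 2.25 − 1.125/2 = 1.688 → r_n = 58.72 kips; interior l_c = 2.75 − 1.125 = 1.625 → r_n = 56.55 kips.
  R_n,bearing = 1·58.72 + 1·56.55 = 115.3 kips → 0.75 × 115.3 = 86.5 kips.
Bolt shear governs: 63.6 kips.

63.6 kips (bolt shear governs)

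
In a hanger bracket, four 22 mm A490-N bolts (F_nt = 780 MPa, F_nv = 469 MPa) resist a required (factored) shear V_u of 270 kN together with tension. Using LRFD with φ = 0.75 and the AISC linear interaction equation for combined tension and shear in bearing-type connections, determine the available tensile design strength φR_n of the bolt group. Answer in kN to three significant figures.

707 kN

A_b = π·22²/4 = 380.1 mm²; f_rv = 270 × 1000 / (4 × 380.1) = 177.6 MPa.
F'_nt = 1.3 F_nt − (F_nt / φF_nv) f_rv = 1.3·780 − (780/(0.75·469))·177.6 = 620.2 MPa, capped at F_nt → F'_nt = 620.2 MPa.
R_n = F'_nt · A_b · n = 620.2 × 380.1 × 4 / 1000 = 943.1 kN.
Design strength φR_n = 0.75 × 943.1 = 707 kN.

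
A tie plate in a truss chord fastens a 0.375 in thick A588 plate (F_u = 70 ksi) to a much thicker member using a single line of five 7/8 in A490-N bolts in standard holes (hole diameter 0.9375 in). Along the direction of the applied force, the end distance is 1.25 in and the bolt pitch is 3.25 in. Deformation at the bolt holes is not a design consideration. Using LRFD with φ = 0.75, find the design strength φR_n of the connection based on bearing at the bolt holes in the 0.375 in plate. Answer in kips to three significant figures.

Per bolt r_n = 1.5 l_c t F_u ≤ 3.0 d t F_u; upper limit = 3.0 × 0.875 × 0.375 × 70 = 68.91 kips.
Edge bolt: l_c = 1.25 − 0.9375/2 = 0.7812 in → 1.5 × 0.7812 × 0.375 × 70 = 30.76 → r_n = 30.76 kips.
Interior bolts: l_c = 3.25 − 0.9375 = 2.312 in → 1.5 × 2.312 × 0.375 × 70 = 91.05 → r_n = 68.91 kips.
R_n = 1 × 30.76 + 4 × 68.91 = 306.4 kips.
Design strength φR_n = 0.75 × 306.4 = 230 kips.

230 kips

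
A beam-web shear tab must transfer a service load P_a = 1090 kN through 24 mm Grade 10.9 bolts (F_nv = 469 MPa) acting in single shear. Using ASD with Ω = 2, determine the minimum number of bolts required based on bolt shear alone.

A_b = π·24²/4 = 452.4 mm².
Per-bolt allowable strength R_n/Ω = 469 × 452.4 × 1 / 1000 / 2 = 106.1 kN.
n ≥ 1090 / 106.1 = 10.27 → use 11 bolts.

11 bolts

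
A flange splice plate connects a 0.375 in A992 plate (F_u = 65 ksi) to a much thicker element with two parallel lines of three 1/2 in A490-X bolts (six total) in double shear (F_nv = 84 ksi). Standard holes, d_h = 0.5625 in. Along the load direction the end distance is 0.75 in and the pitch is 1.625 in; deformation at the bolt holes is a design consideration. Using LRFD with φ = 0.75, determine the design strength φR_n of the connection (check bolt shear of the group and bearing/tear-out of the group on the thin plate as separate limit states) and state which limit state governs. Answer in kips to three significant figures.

108 kips (bearing governs)

Bolt shear: A_b = π·0.5²/4 = 0.1963 in²; R_n = 84 × 0.1963 × 6 × 2 = 197.9 kips → 0.75 × 197.9 = 148 kips.
Bearing (1.2 l_c t F_u ≤ 2.4 d t F_u): upper limit = 2.4·0.5·0.375·65 = 29.25 kips.
  Edge l_c = 0.75 − 0.5625/2 = 0.4688 → r_n = 13.71 kips; interior l_c = 1.625 − 0.5625 = 1.062 → r_n = 29.25 kips.
  R_n,bearing = 2·13.71 + 4·29.25 = 144.4 kips → 0.75 × 144.4 = 108 kips.
Bearing governs: 108 kips.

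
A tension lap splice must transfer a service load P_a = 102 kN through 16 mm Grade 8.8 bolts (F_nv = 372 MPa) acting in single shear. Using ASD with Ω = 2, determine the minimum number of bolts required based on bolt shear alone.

3 bolts

A_b = π·16²/4 = 201.1 mm².
Per-bolt allowable strength R_n/Ω = 372 × 201.1 × 1 / 1000 / 2 = 37.4 kN.
n ≥ 102 / 37.4 = 2.727 → use 3 bolts.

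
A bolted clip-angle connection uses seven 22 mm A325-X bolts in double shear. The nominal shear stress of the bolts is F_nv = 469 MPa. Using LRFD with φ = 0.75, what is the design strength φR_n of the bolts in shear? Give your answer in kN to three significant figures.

A_b = π × 22² / 4 = 380.1 mm².
R_n = F_nv · A_b · n · n_s = 469 × 380.1 × 7 × 2 / 1000 = 2496 kN.
Design strength φR_n = 0.75 × 2496 = 1870 kN.

1870 kN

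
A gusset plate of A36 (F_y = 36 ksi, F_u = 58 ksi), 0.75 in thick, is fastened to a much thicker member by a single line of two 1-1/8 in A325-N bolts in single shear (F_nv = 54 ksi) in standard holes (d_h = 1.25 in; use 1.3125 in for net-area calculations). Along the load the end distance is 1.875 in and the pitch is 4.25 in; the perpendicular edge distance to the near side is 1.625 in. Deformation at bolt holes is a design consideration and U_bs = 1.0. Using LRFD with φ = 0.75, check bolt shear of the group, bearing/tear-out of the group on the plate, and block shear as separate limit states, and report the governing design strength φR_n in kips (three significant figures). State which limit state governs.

80.5 kips (bolt shear governs)

Bolt shear: A_b = π·1.125²/4 = 0.994 in²; R_n = 54 × 0.994 × 2 × 1 = 107.4 kips → 0.75 × 107.4 = 80.5 kips.
Bearing: edge l_c = 1.25, r_n = 65.25 kips; interior l_c = 3, r_n = 117.4 kips; R_n = 65.25 + 1·117.4 = 182.7 kips → 137 kips.
Block shear: A_gv = 4.594, A_nv = 3.117, A_nt = 0.7266 in²; R_n = min(0.6F_uA_nv, 0.6F_yA_gv) + U_bs·F_u·A_nt = 141.4 kips → 106 kips.
Bolt shear governs: 80.5 kips.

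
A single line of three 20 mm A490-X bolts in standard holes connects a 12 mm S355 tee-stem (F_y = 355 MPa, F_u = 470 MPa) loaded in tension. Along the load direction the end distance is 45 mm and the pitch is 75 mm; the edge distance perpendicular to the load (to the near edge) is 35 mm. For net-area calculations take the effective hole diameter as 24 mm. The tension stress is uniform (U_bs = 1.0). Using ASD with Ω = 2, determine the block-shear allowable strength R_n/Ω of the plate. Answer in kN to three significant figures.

Shear plane L_v = 45 + 2·75 = 195 mm; A_gv = 195 × 12 = 2340 mm².
A_nv = (195 − 2.5·24) × 12 = 1620 mm².
A_nt = (35 − 0.5·24) × 12 = 276 mm².
0.6 F_u A_nv = 456.8 kN; 0.6 F_y A_gv = 498.4 kN → shear rupture governs the shear term.
R_n = 456.8 + 1.0 × 470 × 276 / 1000 = 586.6 kN.
Allowable strength R_n/Ω = 586.6 / 2 = 293 kN.

293 kN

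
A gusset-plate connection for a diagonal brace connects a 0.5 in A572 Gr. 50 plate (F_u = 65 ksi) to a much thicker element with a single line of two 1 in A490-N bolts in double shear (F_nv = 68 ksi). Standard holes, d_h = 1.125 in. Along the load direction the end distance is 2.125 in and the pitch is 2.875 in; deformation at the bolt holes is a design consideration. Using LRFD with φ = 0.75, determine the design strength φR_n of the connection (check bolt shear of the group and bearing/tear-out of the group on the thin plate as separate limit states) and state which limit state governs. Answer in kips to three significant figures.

Bolt shear: A_b = π·1²/4 = 0.7854 in²; R_n = 68 × 0.7854 × 2 × 2 = 213.6 kips → 0.75 × 213.6 = 160 kips.
Bearing (1.2 l_c t F_u ≤ 2.4 d t F_u): upper limit = 2.4·1·0.5·65 = 78 kips.
  Edge l_c = 2.125 − 1.125/2 = 1.562 → r_n = 60.94 kips; interior l_c = 2.875 − 1.125 = 1.75 → r_n = 68.25 kips.
  R_n,bearing = 1·60.94 + 1·68.25 = 129.2 kips → 0.75 × 129.2 = 96.9 kips.
Bearing governs: 96.9 kips.

96.9 kips (bearing governs)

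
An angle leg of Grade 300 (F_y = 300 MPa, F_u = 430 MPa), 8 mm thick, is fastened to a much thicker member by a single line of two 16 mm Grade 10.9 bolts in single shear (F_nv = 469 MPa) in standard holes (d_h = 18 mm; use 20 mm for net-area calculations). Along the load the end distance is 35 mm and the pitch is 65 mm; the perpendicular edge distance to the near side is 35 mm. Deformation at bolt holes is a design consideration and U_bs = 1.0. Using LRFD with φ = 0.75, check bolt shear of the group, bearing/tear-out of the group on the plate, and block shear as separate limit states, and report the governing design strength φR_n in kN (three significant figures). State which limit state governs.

Bolt shear: A_b = π·16²/4 = 201.1 mm²; R_n = 469 × 201.1 × 2 × 1 / 1000 = 188.6 kN → 0.75 × 188.6 = 141 kN.
Bearing: edge l_c = 26, r_n = 107.3 kN; interior l_c = 47, r_n = 132.1 kN; R_n = 107.3 + 1·132.1 = 239.4 kN → 180 kN.
Block shear: A_gv = 800, A_nv = 560, A_nt = 200 mm²; R_n = min(0.6F_uA_nv, 0.6F_yA_gv) + U_bs·F_u·A_nt = 230 kN → 172 kN.
Bolt shear governs: 141 kN.

141 kN (bolt shear governs)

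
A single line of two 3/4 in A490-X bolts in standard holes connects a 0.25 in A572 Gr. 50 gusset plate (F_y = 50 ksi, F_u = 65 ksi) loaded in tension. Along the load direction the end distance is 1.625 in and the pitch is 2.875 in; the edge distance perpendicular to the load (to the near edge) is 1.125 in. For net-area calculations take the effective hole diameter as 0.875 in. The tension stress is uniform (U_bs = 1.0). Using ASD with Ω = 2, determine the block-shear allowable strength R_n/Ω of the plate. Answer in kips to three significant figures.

Shear plane L_v = 1.625 + 1·2.875 = 4.5 in; A_gv = 4.5 × 0.25 = 1.125 in².
A_nv = (4.5 − 1.5·0.875) × 0.25 = 0.7969 in².
A_nt = (1.125 − 0.5·0.875) × 0.25 = 0.1719 in².
0.6 F_u A_nv = 31.08 kips; 0.6 F_y A_gv = 33.75 kips → shear rupture governs the shear term.
R_n = 31.08 + 1.0 × 65 × 0.1719 = 42.25 kips.
Allowable strength R_n/Ω = 42.25 / 2 = 21.1 kips.

21.1 kips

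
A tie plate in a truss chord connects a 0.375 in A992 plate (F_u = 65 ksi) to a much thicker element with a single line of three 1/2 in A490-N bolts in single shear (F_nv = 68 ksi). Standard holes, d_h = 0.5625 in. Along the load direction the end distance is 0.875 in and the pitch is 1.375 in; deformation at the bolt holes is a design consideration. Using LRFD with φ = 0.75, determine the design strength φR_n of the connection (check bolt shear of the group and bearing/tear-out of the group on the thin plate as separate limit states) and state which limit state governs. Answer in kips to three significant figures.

30 kips (bolt shear governs)

Bolt shear: A_b = π·0.5²/4 = 0.1963 in²; R_n = 68 × 0.1963 × 3 × 1 = 40.06 kips → 0.75 × 40.06 = 30 kips.
Bearing (1.2 l_c t F_u ≤ 2.4 d t F_u): upper limit = 2.4·0.5·0.375·65 = 29.25 kips.
  Edge l_c = 0.875 − 0.5625/2 = 0.5938 → r_n = 17.37 kips; interior l_c = 1.375 − 0.5625 = 0.8125 → r_n = 23.77 kips.
  R_n,bearing = 1·17.37 + 2·23.77 = 64.9 kips → 0.75 × 64.9 = 48.7 kips.
Bolt shear governs: 30 kips.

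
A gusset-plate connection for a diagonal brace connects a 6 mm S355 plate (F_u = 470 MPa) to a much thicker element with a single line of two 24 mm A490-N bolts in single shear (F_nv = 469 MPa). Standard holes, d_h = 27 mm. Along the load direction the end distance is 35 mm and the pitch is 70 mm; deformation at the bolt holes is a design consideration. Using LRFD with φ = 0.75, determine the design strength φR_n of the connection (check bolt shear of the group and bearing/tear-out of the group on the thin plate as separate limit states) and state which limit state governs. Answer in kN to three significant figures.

164 kN (bearing governs)

Bolt shear: A_b = π·24²/4 = 452.4 mm²; R_n = 469 × 452.4 × 2 × 1 / 1000 = 424.3 kN → 0.75 × 424.3 = 318 kN.
Bearing (1.2 l_c t F_u ≤ 2.4 d t F_u): upper limit = 2.4·24·6·470 / 1000 = 162.4 kN.
  Edge l_c = 35 − 27/2 = 21.5 → r_n = 72.76 kN; interior l_c = 70 − 27 = 43 → r_n = 145.5 kN.
  R_n,bearing = 1·72.76 + 1·145.5 = 218.3 kN → 0.75 × 218.3 = 164 kN.
Bearing governs: 164 kN.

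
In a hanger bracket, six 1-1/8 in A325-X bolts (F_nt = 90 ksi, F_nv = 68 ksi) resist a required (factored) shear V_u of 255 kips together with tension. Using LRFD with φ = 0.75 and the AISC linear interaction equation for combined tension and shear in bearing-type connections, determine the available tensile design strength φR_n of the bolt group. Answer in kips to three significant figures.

186 kips

A_b = π·1.125²/4 = 0.994 in²; f_rv = 255 / (6 × 0.994) = 42.76 ksi.
F'_nt = 1.3 F_nt − (F_nt / φF_nv) f_rv = 1.3·90 − (90/(0.75·68))·42.76 = 41.55 ksi, capped at F_nt → F'_nt = 41.55 ksi.
R_n = F'_nt · A_b · n = 41.55 × 0.994 × 6 = 247.8 kips.
Design strength φR_n = 0.75 × 247.8 = 186 kips.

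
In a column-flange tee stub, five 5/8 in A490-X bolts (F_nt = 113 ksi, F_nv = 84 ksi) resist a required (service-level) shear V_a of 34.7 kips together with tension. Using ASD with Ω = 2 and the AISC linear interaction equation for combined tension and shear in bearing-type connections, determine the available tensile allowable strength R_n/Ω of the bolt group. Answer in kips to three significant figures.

66 kips

A_b = π·0.625²/4 = 0.3068 in²; f_rv = 34.7 / (5 × 0.3068) = 22.62 ksi.
F'_nt = 1.3 F_nt − (Ω F_nt / F_nv) f_rv = 1.3·113 − (2·113/84)·22.62 = 86.04 ksi, capped at F_nt → F'_nt = 86.04 ksi.
R_n = F'_nt · A_b · n = 86.04 × 0.3068 × 5 = 132 kips.
Allowable strength R_n/Ω = 132 / 2 = 66 kips.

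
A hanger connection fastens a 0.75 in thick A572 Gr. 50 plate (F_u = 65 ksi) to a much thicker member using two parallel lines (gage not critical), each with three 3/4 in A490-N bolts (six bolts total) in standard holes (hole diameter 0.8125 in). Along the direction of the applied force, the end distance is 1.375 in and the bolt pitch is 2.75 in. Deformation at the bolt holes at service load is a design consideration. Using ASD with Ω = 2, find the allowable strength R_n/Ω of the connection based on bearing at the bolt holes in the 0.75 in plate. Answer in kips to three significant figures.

232 kips

Per bolt r_n = 1.2 l_c t F_u ≤ 2.4 d t F_u; upper limit = 2.4 × 0.75 × 0.75 × 65 = 87.75 kips.
Edge bolt: l_c = 1.375 − 0.8125/2 = 0.9688 in → 1.2 × 0.9688 × 0.75 × 65 = 56.67 → r_n = 56.67 kips.
Interior bolts: l_c = 2.75 − 0.8125 = 1.938 in → 1.2 × 1.938 × 0.75 × 65 = 113.3 → r_n = 87.75 kips.
R_n = 2 × 56.67 + 4 × 87.75 = 464.3 kips.
Allowable strength R_n/Ω = 464.3 / 2 = 232 kips.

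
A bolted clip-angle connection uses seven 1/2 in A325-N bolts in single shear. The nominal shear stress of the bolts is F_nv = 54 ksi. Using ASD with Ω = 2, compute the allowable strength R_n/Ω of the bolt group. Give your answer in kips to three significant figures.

37.1 kips

A_b = π × 0.5² / 4 = 0.1963 in².
R_n = F_nv · A_b · n · n_s = 54 × 0.1963 × 7 × 1 = 74.22 kips.
Allowable strength R_n/Ω = 74.22 / 2 = 37.1 kips.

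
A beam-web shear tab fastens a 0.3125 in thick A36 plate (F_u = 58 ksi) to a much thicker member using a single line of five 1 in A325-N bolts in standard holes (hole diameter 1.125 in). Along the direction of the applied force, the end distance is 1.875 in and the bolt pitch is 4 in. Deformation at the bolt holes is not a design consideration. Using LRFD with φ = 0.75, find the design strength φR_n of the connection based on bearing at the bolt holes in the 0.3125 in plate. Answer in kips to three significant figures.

Per bolt r_n = 1.5 l_c t F_u ≤ 3.0 d t F_u; upper limit = 3.0 × 1 × 0.3125 × 58 = 54.38 kips.
Edge bolt: l_c = 1.875 − 1.125/2 = 1.312 in → 1.5 × 1.312 × 0.3125 × 58 = 35.68 → r_n = 35.68 kips.
Interior bolts: l_c = 4 − 1.125 = 2.875 in → 1.5 × 2.875 × 0.3125 × 58 = 78.16 → r_n = 54.38 kips.
R_n = 1 × 35.68 + 4 × 54.38 = 253.2 kips.
Design strength φR_n = 0.75 × 253.2 = 190 kips.

190 kips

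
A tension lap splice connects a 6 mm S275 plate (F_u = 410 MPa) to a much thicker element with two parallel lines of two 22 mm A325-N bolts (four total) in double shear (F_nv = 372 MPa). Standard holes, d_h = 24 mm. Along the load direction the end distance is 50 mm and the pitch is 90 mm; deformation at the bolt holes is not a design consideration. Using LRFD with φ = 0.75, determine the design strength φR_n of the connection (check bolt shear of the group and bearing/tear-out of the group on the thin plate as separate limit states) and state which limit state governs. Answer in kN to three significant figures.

Bolt shear: A_b = π·22²/4 = 380.1 mm²; R_n = 372 × 380.1 × 4 × 2 / 1000 = 1131 kN → 0.75 × 1131 = 848 kN.
Bearing (1.5 l_c t F_u ≤ 3.0 d t F_u): upper limit = 3.0·22·6·410 / 1000 = 162.4 kN.
  Edge l_c = 50 − 24/2 = 38 → r_n = 140.2 kN; interior l_c = 90 − 24 = 66 → r_n = 162.4 kN.
  R_n,bearing = 2·140.2 + 2·162.4 = 605.2 kN → 0.75 × 605.2 = 454 kN.
Bearing governs: 454 kN.

454 kN (bearing governs)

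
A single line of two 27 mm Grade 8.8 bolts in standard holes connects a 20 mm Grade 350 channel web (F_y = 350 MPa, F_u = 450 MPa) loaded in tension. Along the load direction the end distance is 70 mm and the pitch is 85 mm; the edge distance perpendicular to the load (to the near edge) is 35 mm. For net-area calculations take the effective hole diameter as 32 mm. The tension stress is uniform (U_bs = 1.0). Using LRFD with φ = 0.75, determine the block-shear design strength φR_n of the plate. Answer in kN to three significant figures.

562 kN

Shear plane L_v = 70 + 1·85 = 155 mm; A_gv = 155 × 20 = 3100 mm².
A_nv = (155 − 1.5·32) × 20 = 2140 mm².
A_nt = (35 − 0.5·32) × 20 = 380 mm².
0.6 F_u A_nv = 577.8 kN; 0.6 F_y A_gv = 651 kN → shear rupture governs the shear term.
R_n = 577.8 + 1.0 × 450 × 380 / 1000 = 748.8 kN.
Design strength φR_n = 0.75 × 748.8 = 562 kN.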